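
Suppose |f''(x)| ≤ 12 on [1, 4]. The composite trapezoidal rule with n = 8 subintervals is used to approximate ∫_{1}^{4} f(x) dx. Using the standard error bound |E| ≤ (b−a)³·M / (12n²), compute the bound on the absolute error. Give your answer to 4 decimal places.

0.4219

|E| ≤ (3)³·12 / (12·8²) = 324/768 = 0.4219.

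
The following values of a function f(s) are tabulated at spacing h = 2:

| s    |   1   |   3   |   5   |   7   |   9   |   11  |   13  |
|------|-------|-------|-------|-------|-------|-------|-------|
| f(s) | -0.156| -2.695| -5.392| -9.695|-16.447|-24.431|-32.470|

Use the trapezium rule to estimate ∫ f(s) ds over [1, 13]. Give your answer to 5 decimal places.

-149.94600

h = 2, n = 6.
(h/2)·[y₀ + 2y₁ + 2y₂ + 2y₃ + 2y₄ + 2y₅ + y₆] = 1·(-149.946) = -149.94600.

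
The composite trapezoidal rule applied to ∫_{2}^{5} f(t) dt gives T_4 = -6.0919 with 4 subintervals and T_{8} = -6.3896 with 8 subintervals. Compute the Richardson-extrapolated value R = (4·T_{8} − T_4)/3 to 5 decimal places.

R = (4·T_{8} − T_4) / 3 = (4·(-6.3896) − (-6.0919))/3 = (-19.4665)/3 = -6.48883.

-6.48883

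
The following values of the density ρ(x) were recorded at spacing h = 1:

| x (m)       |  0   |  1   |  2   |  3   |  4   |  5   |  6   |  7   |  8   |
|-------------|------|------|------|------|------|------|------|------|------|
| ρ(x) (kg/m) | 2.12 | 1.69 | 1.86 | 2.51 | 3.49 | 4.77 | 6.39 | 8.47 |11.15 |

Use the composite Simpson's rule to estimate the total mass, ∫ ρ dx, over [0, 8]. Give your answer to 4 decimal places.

35.5033

h = 1, n = 8.
(h/3)·[y₀ + 4y₁ + 2y₂ + 4y₃ + 2y₄ + 4y₅ + 2y₆ + 4y₇ + y₈] = 0.333333·(106.51) = 35.5033.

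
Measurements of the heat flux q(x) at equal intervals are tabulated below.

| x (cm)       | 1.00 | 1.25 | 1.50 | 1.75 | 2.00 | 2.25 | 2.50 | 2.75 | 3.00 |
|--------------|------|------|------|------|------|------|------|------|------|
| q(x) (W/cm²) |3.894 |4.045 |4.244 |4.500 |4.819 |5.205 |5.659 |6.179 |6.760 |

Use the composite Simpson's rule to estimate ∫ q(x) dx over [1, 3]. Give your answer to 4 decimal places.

9.9845

h = 0.25, n = 8.
(h/3)·[y₀ + 4y₁ + 2y₂ + 4y₃ + 2y₄ + 4y₅ + 2y₆ + 4y₇ + y₈] = 0.083333·(119.814) = 9.9845.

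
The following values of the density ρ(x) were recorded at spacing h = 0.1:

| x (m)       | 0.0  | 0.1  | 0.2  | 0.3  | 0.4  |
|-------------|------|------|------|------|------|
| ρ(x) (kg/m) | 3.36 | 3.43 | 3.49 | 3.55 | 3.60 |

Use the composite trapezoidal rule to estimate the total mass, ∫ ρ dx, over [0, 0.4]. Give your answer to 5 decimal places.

h = 0.1, n = 4.
(h/2)·[y₀ + 2y₁ + 2y₂ + 2y₃ + y₄] = 0.05·(27.90) = 1.39500.

1.39500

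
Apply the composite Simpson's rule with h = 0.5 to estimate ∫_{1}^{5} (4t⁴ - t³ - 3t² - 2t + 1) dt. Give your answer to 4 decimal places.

2199.3333

h = (5 − 1)/8 = 0.5.
Nodes t₀,…,t₈ = 1, 1.5, 2, 2.5, 3, 3.5, 4, 4.5, 5.
f(t) = 4t⁴ - t³ - 3t² - 2t + 1: f₀=-1, f₁=8.125, f₂=41, f₃=117.875, f₄=265, f₅=514.625, f₆=905, f₇=1480.375, f₈=2291.
(h/3)·[f₀ + 4f₁ + 2f₂ + 4f₃ + 2f₄ + 4f₅ + 2f₆ + 4f₇ + f₈] = 0.166667·(13196) = 2199.3333.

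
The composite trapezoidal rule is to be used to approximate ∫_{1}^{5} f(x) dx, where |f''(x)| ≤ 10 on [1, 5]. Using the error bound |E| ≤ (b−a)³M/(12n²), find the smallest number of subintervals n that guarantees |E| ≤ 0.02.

Need 640/(12n²) ≤ 0.02.
n² ≥ 640/(12·0.02) = 2666.67 ⇒ n ≥ 51.6398, so the smallest n is 52.

52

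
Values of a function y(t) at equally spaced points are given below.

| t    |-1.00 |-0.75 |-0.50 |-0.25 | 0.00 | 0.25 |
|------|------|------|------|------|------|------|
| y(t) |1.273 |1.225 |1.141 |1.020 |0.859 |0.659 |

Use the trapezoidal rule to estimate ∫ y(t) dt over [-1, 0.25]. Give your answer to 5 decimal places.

1.30275

h = 0.25, n = 5.
(h/2)·[y₀ + 2y₁ + 2y₂ + 2y₃ + 2y₄ + y₅] = 0.125·(10.422) = 1.30275.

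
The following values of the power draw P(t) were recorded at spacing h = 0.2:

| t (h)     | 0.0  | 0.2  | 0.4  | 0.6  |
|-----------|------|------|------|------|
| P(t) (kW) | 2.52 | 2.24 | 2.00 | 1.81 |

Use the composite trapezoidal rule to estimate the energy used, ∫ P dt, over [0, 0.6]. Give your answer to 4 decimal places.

1.2810

h = 0.2, n = 3.
(h/2)·[y₀ + 2y₁ + 2y₂ + y₃] = 0.1·(12.81) = 1.2810.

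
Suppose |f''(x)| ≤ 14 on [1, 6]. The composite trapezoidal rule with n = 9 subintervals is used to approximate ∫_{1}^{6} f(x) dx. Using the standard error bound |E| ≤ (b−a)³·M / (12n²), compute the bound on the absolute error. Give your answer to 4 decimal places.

|E| ≤ (5)³·14 / (12·9²) = 1750/972 = 1.8004.

1.8004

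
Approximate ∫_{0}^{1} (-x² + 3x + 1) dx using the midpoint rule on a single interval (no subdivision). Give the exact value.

2.25

M = (b−a)·f(0.5) = 1·(2.25) = 2.25.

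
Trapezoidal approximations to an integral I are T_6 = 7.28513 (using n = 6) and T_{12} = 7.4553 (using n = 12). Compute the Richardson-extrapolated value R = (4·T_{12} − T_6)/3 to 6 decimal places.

7.512023

R = (4·T_{12} − T_6) / 3 = (4·7.4553 − 7.28513)/3 = (22.53607)/3 = 7.512023.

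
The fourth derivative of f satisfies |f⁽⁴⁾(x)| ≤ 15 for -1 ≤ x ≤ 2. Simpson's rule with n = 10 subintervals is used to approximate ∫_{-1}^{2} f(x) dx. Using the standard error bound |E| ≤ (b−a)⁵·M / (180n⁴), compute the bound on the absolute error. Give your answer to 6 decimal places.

0.002025

|E| ≤ (3)⁵·15 / (180·10⁴) = 3645/1800000 = 0.002025.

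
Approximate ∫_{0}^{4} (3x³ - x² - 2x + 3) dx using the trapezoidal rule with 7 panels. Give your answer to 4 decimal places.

h = (4 − 0)/7 = 0.571429.
Nodes x₀,…,x₇ = 0, 0.571429, 1.142857, 1.714286, 2.285714, 2.857143, 3.428571, 4.
f(x) = 3x³ - x² - 2x + 3: f₀=3, f₁=2.090379, f₂=3.886297, f₃=11.746356, f₄=29.029155, f₅=59.093294, f₆=105.297376, f₇=171.
(h/2)·[f₀ + 2f₁ + 2f₂ + 2f₃ + 2f₄ + 2f₅ + 2f₆ + f₇] = 0.285714·(596.285714) = 170.3673.

170.3673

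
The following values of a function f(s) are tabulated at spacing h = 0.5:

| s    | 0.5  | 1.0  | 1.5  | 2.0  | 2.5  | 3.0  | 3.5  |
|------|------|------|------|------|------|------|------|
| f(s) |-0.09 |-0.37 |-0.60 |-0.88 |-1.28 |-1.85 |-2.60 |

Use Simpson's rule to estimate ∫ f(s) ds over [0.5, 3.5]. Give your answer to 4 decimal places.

-3.1417

h = 0.5, n = 6.
(h/3)·[y₀ + 4y₁ + 2y₂ + 4y₃ + 2y₄ + 4y₅ + y₆] = 0.166667·(-18.85) = -3.1417.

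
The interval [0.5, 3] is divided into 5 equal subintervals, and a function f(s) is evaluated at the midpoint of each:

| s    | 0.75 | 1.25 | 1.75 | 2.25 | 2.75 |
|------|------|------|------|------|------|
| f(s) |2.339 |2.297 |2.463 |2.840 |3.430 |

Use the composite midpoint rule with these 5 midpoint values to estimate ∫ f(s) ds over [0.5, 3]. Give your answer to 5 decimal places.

h = 0.5, n = 5.
h·[y(m₁) + y(m₂) + y(m₃) + y(m₄) + y(m₅)] = 0.5·(13.369) = 6.68450.

6.68450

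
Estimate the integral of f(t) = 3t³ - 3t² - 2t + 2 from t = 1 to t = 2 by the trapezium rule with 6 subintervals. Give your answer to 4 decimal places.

3.2986

h = (2 − 1)/6 = 0.166667.
Nodes t₀,…,t₆ = 1, 1.166667, 1.333333, 1.5, 1.666667, 1.833333, 2.
f(t) = 3t³ - 3t² - 2t + 2: f₀=0, f₁=0.347222, f₂=1.111111, f₃=2.375, f₄=4.222222, f₅=6.736111, f₆=10.
(h/2)·[f₀ + 2f₁ + 2f₂ + 2f₃ + 2f₄ + 2f₅ + f₆] = 0.083333·(39.583333) = 3.2986.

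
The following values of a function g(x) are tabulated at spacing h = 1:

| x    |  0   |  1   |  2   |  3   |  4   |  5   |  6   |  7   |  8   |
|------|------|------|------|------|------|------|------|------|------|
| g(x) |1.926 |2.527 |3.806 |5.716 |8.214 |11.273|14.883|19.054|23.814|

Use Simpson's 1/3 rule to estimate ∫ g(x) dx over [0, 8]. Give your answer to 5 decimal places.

77.94200

h = 1, n = 8.
(h/3)·[y₀ + 4y₁ + 2y₂ + 4y₃ + 2y₄ + 4y₅ + 2y₆ + 4y₇ + y₈] = 0.333333·(233.826) = 77.94200.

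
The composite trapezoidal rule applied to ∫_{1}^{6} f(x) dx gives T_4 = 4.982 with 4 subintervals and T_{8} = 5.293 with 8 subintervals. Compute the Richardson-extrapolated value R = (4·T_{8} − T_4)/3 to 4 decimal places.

R = (4·T_{8} − T_4) / 3 = (4·5.293 − 4.982)/3 = (16.190)/3 = 5.3967.

5.3967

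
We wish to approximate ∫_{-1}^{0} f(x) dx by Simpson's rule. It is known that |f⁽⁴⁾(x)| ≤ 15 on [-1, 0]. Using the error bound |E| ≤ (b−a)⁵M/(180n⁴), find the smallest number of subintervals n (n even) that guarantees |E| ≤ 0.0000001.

Need 15/(180n⁴) ≤ 0.0000001.
n⁴ ≥ 15/(180·0.0000001) = 833333 ⇒ n ≥ 30.2138, so the smallest even n is 32. (n must be even for Simpson's rule.)

32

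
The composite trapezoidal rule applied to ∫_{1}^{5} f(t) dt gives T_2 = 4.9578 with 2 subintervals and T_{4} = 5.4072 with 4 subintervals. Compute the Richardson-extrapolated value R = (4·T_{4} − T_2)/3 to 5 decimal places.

R = (4·T_{4} − T_2) / 3 = (4·5.4072 − 4.9578)/3 = (16.6710)/3 = 5.55700.

5.55700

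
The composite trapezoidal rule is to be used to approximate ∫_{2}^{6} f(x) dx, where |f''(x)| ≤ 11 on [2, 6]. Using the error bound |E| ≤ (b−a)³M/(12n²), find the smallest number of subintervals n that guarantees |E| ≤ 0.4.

13

Need 704/(12n²) ≤ 0.4.
n² ≥ 704/(12·0.4) = 146.667 ⇒ n ≥ 12.1106, so the smallest n is 13.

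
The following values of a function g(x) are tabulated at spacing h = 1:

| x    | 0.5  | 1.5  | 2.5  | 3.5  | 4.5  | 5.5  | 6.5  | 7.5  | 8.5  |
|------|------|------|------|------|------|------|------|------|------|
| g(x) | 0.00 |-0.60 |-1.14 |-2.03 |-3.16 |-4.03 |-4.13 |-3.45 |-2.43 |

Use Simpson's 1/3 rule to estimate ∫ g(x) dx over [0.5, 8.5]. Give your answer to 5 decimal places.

-19.91000

h = 1, n = 8.
(h/3)·[y₀ + 4y₁ + 2y₂ + 4y₃ + 2y₄ + 4y₅ + 2y₆ + 4y₇ + y₈] = 0.333333·(-59.73) = -19.91000.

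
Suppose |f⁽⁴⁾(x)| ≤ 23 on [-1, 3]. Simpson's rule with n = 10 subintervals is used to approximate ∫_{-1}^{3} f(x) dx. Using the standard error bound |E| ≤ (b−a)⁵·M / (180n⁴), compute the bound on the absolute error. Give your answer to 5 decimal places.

|E| ≤ (4)⁵·23 / (180·10⁴) = 23552/1800000 = 0.01308.

0.01308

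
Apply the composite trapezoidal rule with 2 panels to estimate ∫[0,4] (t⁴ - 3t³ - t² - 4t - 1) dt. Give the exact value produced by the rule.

-12

h = (4 − 0)/2 = 2.
Nodes t₀,…,t₂ = 0, 2, 4.
f(t) = t⁴ - 3t³ - t² - 4t - 1: f₀=-1, f₁=-21, f₂=31.
(h/2)·[f₀ + 2f₁ + f₂] = 1·(-12) = -12.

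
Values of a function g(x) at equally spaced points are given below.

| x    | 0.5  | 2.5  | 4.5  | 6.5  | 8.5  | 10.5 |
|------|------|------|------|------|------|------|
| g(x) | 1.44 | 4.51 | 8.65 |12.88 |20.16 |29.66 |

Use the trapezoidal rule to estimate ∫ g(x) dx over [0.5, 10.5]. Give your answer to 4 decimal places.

h = 2, n = 5.
(h/2)·[y₀ + 2y₁ + 2y₂ + 2y₃ + 2y₄ + y₅] = 1·(123.50) = 123.5000.

123.5000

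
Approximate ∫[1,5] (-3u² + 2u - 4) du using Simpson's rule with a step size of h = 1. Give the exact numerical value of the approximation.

-116

h = (5 − 1)/4 = 1.
Nodes u₀,…,u₄ = 1, 2, 3, 4, 5.
f(u) = -3u² + 2u - 4: f₀=-5, f₁=-12, f₂=-25, f₃=-44, f₄=-69.
(h/3)·[f₀ + 4f₁ + 2f₂ + 4f₃ + f₄] = 0.333333·(-348) = -116.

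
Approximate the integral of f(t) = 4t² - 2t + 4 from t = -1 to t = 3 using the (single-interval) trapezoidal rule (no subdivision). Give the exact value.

88

T = (b−a)/2 · [f(-1) + f(3)] = 2·[10 + 34] = 88.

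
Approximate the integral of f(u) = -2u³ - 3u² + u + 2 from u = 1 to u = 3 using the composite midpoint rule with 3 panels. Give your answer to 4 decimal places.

h = (3 − 1)/3 = 0.666667.
Midpoints m₁,…,m₃ = 1.333333, 2, 2.666667.
f(m₁)=-6.740741, f(m₂)=-24, f(m₃)=-54.592593.
h·[f(m₁) + f(m₂) + f(m₃)] = 0.666667·(-85.333333) = -56.8889.

-56.8889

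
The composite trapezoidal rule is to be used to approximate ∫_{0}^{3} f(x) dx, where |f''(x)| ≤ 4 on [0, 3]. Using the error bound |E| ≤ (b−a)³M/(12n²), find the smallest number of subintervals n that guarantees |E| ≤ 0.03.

18

Need 108/(12n²) ≤ 0.03.
n² ≥ 108/(12·0.03) = 300 ⇒ n ≥ 17.3205, so the smallest n is 18.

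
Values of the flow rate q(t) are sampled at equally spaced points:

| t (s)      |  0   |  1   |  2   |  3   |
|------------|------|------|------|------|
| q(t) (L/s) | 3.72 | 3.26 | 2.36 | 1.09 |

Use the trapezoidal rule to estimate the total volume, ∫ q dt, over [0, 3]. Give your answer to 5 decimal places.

h = 1, n = 3.
(h/2)·[y₀ + 2y₁ + 2y₂ + y₃] = 0.5·(16.05) = 8.02500.

8.02500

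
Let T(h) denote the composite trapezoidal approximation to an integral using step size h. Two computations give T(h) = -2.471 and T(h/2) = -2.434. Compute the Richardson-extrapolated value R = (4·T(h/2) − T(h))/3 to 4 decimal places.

R = (4·T(h/2) − T(h)) / 3 = (4·(-2.434) − (-2.471))/3 = (-7.265)/3 = -2.4217.

-2.4217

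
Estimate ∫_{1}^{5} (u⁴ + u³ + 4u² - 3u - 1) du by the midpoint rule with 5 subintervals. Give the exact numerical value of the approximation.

h = (5 − 1)/5 = 0.8.
Midpoints m₁,…,m₅ = 1.4, 2.2, 3, 3.8, 4.6.
f(m₁)=9.2256, f(m₂)=45.8336, f(m₃)=134, f(m₄)=308.7456, f(m₅)=614.9216.
h·[f(m₁) + f(m₂) + f(m₃) + f(m₄) + f(m₅)] = 0.8·(1112.7264) = 890.18112.

890.18112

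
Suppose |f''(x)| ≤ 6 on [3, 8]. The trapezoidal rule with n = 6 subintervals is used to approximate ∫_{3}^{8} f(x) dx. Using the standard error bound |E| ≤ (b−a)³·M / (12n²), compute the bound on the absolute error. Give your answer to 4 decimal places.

1.7361

|E| ≤ (5)³·6 / (12·6²) = 750/432 = 1.7361.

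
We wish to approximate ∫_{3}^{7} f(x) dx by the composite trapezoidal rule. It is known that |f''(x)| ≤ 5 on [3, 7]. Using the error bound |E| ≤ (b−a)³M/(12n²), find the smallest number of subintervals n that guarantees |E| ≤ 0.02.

37

Need 320/(12n²) ≤ 0.02.
n² ≥ 320/(12·0.02) = 1333.33 ⇒ n ≥ 36.5148, so the smallest n is 37.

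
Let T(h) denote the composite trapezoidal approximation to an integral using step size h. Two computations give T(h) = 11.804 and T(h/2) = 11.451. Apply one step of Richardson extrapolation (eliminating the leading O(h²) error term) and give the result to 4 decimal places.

11.3333

R = (4·T(h/2) − T(h)) / 3 = (4·11.451 − 11.804)/3 = (34.000)/3 = 11.3333.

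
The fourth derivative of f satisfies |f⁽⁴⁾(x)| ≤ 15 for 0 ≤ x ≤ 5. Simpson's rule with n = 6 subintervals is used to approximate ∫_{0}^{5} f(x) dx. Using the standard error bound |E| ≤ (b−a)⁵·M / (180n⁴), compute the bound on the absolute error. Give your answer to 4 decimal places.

0.2009

|E| ≤ (5)⁵·15 / (180·6⁴) = 46875/233280 = 0.2009.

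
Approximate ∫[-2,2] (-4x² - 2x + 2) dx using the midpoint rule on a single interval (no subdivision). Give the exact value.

M = (b−a)·f(0) = 4·(2) = 8.

8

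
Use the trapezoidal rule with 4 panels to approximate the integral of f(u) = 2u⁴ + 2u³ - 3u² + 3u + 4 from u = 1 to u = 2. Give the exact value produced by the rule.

21.75390625

h = (2 − 1)/4 = 0.25.
Nodes u₀,…,u₄ = 1, 1.25, 1.5, 1.75, 2.
f(u) = 2u⁴ + 2u³ - 3u² + 3u + 4: f₀=8, f₁=11.8515625, f₂=18.625, f₃=29.5390625, f₄=46.
(h/2)·[f₀ + 2f₁ + 2f₂ + 2f₃ + f₄] = 0.125·(174.03125) = 21.75390625.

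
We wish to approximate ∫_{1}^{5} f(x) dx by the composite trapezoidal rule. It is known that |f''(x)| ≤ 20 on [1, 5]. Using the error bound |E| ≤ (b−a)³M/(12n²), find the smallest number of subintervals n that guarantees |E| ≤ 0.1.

Need 1280/(12n²) ≤ 0.1.
n² ≥ 1280/(12·0.1) = 1066.67 ⇒ n ≥ 32.6599, so the smallest n is 33.

33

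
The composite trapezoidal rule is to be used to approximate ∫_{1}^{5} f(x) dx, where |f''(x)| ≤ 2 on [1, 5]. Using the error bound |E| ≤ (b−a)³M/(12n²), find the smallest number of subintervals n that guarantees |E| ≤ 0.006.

43

Need 128/(12n²) ≤ 0.006.
n² ≥ 128/(12·0.006) = 1777.78 ⇒ n ≥ 42.1637, so the smallest n is 43.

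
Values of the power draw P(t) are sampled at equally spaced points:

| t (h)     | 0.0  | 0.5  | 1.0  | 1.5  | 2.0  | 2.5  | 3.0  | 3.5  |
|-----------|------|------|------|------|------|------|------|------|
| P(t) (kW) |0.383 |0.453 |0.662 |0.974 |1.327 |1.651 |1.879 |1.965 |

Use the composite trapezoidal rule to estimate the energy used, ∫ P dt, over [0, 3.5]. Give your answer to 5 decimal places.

4.06000

h = 0.5, n = 7.
(h/2)·[y₀ + 2y₁ + 2y₂ + 2y₃ + 2y₄ + 2y₅ + 2y₆ + y₇] = 0.25·(16.240) = 4.06000.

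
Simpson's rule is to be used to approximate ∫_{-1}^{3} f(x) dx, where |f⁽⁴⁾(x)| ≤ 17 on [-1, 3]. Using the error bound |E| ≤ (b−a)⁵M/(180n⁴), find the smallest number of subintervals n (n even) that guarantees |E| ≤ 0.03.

Need 17408/(180n⁴) ≤ 0.03.
n⁴ ≥ 17408/(180·0.03) = 3223.7 ⇒ n ≥ 7.5351, so the smallest even n is 8. (n must be even for Simpson's rule.)

8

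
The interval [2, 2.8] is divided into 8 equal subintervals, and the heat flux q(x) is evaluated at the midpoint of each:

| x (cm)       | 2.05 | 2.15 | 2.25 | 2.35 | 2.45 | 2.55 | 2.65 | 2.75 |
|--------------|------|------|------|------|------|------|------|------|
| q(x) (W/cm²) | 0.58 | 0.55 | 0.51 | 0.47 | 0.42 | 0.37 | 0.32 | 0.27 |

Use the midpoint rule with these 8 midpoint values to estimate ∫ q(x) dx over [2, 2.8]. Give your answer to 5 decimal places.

h = 0.1, n = 8.
h·[y(m₁) + y(m₂) + y(m₃) + y(m₄) + y(m₅) + y(m₆) + y(m₇) + y(m₈)] = 0.1·(3.49) = 0.34900.

0.34900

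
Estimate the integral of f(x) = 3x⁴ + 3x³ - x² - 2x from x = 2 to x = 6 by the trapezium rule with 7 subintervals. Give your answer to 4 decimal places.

5580.5614

h = (6 − 2)/7 = 0.571429.
Nodes x₀,…,x₇ = 2, 2.571429, 3.142857, 3.714286, 4.285714, 4.857143, 5.428571, 6.
f(x) = 3x⁴ + 3x³ - x² - 2x: f₀=64, f₁=170.418992, f₂=369.665973, f₃=703.483549, f₄=1221.291129, f₅=1980.184923, f₆=3044.937943, f₇=4488.
(h/2)·[f₀ + 2f₁ + 2f₂ + 2f₃ + 2f₄ + 2f₅ + 2f₆ + f₇] = 0.285714·(19531.965015) = 5580.5614.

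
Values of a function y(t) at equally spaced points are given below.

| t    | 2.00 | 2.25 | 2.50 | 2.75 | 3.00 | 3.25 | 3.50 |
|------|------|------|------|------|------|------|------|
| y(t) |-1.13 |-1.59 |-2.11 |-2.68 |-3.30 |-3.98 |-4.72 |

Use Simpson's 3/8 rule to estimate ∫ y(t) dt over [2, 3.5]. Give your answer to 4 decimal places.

-4.1391

h = 0.25, n = 6.
(3h/8)·[y₀ + 3y₁ + 3y₂ + 2y₃ + 3y₄ + 3y₅ + y₆] = 0.09375·(-44.15) = -4.1391.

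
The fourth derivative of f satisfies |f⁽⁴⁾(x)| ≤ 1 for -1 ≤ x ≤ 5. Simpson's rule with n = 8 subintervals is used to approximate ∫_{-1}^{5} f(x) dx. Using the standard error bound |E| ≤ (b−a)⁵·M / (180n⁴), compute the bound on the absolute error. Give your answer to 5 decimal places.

0.01055

|E| ≤ (6)⁵·1 / (180·8⁴) = 7776/737280 = 0.01055.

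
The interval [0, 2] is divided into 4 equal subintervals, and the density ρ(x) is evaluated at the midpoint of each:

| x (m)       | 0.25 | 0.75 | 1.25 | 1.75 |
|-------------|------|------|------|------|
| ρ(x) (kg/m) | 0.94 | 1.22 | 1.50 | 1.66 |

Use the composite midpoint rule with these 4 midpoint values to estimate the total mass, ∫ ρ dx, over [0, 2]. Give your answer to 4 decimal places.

h = 0.5, n = 4.
h·[y(m₁) + y(m₂) + y(m₃) + y(m₄)] = 0.5·(5.32) = 2.6600.

2.6600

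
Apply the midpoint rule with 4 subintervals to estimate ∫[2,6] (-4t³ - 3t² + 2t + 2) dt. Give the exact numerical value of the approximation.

h = (6 − 2)/4 = 1.
Midpoints m₁,…,m₄ = 2.5, 3.5, 4.5, 5.5.
f(m₁)=-74.25, f(m₂)=-199.25, f(m₃)=-414.25, f(m₄)=-743.25.
h·[f(m₁) + f(m₂) + f(m₃) + f(m₄)] = 1·(-1431) = -1431.

-1431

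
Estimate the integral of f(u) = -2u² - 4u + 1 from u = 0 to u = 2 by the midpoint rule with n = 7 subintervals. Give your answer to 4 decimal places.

h = (2 − 0)/7 = 0.285714.
Midpoints m₁,…,m₇ = 0.142857, 0.428571, 0.714286, 1, 1.285714, 1.571429, 1.857143.
f(m₁)=0.387755, f(m₂)=-1.081633, f(m₃)=-2.877551, f(m₄)=-5, f(m₅)=-7.448980, f(m₆)=-10.224490, f(m₇)=-13.326531.
h·[f(m₁) + f(m₂) + f(m₃) + f(m₄) + f(m₅) + f(m₆) + f(m₇)] = 0.285714·(-39.571429) = -11.3061.

-11.3061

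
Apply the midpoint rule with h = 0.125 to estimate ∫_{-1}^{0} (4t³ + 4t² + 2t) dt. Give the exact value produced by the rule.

h = (0 − (-1))/8 = 0.125.
Midpoints m₁,…,m₈ = -0.9375, -0.8125, -0.6875, -0.5625, -0.4375, -0.3125, -0.1875, -0.0625.
f(m₁)=-1.6552734375, f(m₂)=-1.1298828125, f(m₃)=-0.7841796875, f(m₄)=-0.5712890625, f(m₅)=-0.4443359375, f(m₆)=-0.3564453125, f(m₇)=-0.2607421875, f(m₈)=-0.1103515625.
h·[f(m₁) + f(m₂) + f(m₃) + f(m₄) + f(m₅) + f(m₆) + f(m₇) + f(m₈)] = 0.125·(-5.3125) = -0.6640625.

-0.6640625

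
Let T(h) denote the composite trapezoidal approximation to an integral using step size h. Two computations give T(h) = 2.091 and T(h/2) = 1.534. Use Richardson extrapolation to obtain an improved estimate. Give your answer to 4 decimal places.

1.3483

R = (4·T(h/2) − T(h)) / 3 = (4·1.534 − 2.091)/3 = (4.045)/3 = 1.3483.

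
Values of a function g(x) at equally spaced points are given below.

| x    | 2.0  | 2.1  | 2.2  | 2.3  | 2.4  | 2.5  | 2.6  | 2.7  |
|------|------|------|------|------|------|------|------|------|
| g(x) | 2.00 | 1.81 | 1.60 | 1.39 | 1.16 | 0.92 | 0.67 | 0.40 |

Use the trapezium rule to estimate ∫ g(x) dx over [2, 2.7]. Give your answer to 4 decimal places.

0.8750

h = 0.1, n = 7.
(h/2)·[y₀ + 2y₁ + 2y₂ + 2y₃ + 2y₄ + 2y₅ + 2y₆ + y₇] = 0.05·(17.50) = 0.8750.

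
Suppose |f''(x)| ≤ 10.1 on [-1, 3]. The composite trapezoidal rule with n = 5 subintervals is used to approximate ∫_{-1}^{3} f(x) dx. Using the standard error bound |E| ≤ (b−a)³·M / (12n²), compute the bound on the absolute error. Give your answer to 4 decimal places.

|E| ≤ (4)³·10.1 / (12·5²) = 646.4/300 = 2.1547.

2.1547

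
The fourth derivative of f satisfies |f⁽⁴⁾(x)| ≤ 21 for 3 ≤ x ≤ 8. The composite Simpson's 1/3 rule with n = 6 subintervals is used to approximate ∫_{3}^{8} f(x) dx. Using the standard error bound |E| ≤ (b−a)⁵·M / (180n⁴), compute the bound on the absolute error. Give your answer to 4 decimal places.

|E| ≤ (5)⁵·21 / (180·6⁴) = 65625/233280 = 0.2813.

0.2813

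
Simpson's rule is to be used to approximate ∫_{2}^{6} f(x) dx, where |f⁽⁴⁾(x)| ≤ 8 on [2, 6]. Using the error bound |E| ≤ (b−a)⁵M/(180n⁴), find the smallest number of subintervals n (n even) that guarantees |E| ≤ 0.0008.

16

Need 8192/(180n⁴) ≤ 0.0008.
n⁴ ≥ 8192/(180·0.0008) = 56888.9 ⇒ n ≥ 15.4439, so the smallest even n is 16. (n must be even for Simpson's rule.)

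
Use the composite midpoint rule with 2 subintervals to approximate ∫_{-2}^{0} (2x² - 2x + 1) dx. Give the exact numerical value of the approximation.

11

h = (0 − (-2))/2 = 1.
Midpoints m₁,…,m₂ = -1.5, -0.5.
f(m₁)=8.5, f(m₂)=2.5.
h·[f(m₁) + f(m₂)] = 1·(11) = 11.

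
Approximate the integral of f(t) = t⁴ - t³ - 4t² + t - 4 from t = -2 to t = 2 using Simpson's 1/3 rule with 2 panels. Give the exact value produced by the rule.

-16

h = (2 − (-2))/2 = 2.
Nodes t₀,…,t₂ = -2, 0, 2.
f(t) = t⁴ - t³ - 4t² + t - 4: f₀=2, f₁=-4, f₂=-10.
(h/3)·[f₀ + 4f₁ + f₂] = 0.666667·(-24) = -16.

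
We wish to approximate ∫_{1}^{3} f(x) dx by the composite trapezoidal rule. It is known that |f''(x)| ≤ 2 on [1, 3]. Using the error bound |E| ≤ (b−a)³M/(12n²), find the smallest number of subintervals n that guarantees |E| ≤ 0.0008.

41

Need 16/(12n²) ≤ 0.0008.
n² ≥ 16/(12·0.0008) = 1666.67 ⇒ n ≥ 40.8248, so the smallest n is 41.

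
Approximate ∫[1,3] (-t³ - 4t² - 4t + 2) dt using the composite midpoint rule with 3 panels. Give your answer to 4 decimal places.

-65.9259

h = (3 − 1)/3 = 0.666667.
Midpoints m₁,…,m₃ = 1.333333, 2, 2.666667.
f(m₁)=-12.814815, f(m₂)=-30, f(m₃)=-56.074074.
h·[f(m₁) + f(m₂) + f(m₃)] = 0.666667·(-98.888889) = -65.9259.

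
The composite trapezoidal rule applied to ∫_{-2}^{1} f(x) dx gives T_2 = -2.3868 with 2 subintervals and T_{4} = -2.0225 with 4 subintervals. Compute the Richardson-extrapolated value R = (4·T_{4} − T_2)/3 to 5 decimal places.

R = (4·T_{4} − T_2) / 3 = (4·(-2.0225) − (-2.3868))/3 = (-5.7032)/3 = -1.90107.

-1.90107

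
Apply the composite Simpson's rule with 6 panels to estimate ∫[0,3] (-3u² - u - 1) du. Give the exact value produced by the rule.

h = (3 − 0)/6 = 0.5.
Nodes u₀,…,u₆ = 0, 0.5, 1, 1.5, 2, 2.5, 3.
f(u) = -3u² - u - 1: f₀=-1, f₁=-2.25, f₂=-5, f₃=-9.25, f₄=-15, f₅=-22.25, f₆=-31.
(h/3)·[f₀ + 4f₁ + 2f₂ + 4f₃ + 2f₄ + 4f₅ + f₆] = 0.166667·(-207) = -34.5.

-34.5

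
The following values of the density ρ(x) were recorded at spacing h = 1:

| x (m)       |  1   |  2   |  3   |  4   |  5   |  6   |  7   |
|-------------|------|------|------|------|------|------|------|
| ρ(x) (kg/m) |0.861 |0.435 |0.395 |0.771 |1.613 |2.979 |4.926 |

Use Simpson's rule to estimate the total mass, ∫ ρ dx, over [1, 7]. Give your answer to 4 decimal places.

h = 1, n = 6.
(h/3)·[y₀ + 4y₁ + 2y₂ + 4y₃ + 2y₄ + 4y₅ + y₆] = 0.333333·(26.543) = 8.8477.

8.8477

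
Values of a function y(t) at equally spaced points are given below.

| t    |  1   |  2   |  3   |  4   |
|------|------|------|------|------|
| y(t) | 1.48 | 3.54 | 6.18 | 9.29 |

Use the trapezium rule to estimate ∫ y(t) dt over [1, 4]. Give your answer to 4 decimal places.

h = 1, n = 3.
(h/2)·[y₀ + 2y₁ + 2y₂ + y₃] = 0.5·(30.21) = 15.1050.

15.1050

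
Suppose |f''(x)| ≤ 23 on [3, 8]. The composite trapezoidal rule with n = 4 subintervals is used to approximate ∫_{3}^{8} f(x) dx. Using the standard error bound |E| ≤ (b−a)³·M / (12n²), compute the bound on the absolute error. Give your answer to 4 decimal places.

14.9740

|E| ≤ (5)³·23 / (12·4²) = 2875/192 = 14.9740.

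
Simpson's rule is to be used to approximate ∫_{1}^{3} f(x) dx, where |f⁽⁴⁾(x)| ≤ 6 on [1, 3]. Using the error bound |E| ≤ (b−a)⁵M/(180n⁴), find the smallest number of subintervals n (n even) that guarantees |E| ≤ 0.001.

6

Need 192/(180n⁴) ≤ 0.001.
n⁴ ≥ 192/(180·0.001) = 1066.67 ⇒ n ≥ 5.7149, so the smallest even n is 6. (n must be even for Simpson's rule.)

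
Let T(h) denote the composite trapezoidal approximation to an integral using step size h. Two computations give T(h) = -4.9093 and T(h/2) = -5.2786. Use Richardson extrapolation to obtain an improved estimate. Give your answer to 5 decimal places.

-5.40170

R = (4·T(h/2) − T(h)) / 3 = (4·(-5.2786) − (-4.9093))/3 = (-16.2051)/3 = -5.40170.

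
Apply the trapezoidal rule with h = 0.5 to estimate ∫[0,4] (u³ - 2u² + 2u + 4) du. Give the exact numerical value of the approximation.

h = (4 − 0)/8 = 0.5.
Nodes u₀,…,u₈ = 0, 0.5, 1, 1.5, 2, 2.5, 3, 3.5, 4.
f(u) = u³ - 2u² + 2u + 4: f₀=4, f₁=4.625, f₂=5, f₃=5.875, f₄=8, f₅=12.125, f₆=19, f₇=29.375, f₈=44.
(h/2)·[f₀ + 2f₁ + 2f₂ + 2f₃ + 2f₄ + 2f₅ + 2f₆ + 2f₇ + f₈] = 0.25·(216) = 54.

54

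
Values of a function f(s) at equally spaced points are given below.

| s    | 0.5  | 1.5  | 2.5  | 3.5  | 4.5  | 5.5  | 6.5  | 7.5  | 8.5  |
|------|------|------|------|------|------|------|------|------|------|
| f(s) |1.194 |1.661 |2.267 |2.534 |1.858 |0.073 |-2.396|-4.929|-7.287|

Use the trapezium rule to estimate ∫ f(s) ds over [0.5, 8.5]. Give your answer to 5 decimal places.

h = 1, n = 8.
(h/2)·[y₀ + 2y₁ + 2y₂ + 2y₃ + 2y₄ + 2y₅ + 2y₆ + 2y₇ + y₈] = 0.5·(-3.957) = -1.97850.

-1.97850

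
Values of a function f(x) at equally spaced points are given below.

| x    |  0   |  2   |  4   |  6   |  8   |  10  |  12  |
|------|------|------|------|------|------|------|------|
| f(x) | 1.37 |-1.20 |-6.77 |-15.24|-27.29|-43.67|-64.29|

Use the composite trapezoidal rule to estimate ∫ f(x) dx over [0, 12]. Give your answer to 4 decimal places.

-251.2600

h = 2, n = 6.
(h/2)·[y₀ + 2y₁ + 2y₂ + 2y₃ + 2y₄ + 2y₅ + y₆] = 1·(-251.26) = -251.2600.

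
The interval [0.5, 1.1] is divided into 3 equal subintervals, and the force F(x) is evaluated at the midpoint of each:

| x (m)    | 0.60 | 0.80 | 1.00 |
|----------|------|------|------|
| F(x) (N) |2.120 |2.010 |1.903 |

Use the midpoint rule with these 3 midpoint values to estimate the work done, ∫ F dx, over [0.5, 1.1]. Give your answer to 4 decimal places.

1.2066

h = 0.2, n = 3.
h·[y(m₁) + y(m₂) + y(m₃)] = 0.2·(6.033) = 1.2066.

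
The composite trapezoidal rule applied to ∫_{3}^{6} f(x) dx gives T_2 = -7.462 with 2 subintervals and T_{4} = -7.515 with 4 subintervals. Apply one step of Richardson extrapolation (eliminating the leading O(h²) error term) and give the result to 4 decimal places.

-7.5327

R = (4·T_{4} − T_2) / 3 = (4·(-7.515) − (-7.462))/3 = (-22.598)/3 = -7.5327.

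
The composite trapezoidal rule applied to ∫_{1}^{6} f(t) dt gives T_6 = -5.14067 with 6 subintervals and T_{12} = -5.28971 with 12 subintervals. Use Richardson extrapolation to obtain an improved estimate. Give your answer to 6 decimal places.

-5.339390

R = (4·T_{12} − T_6) / 3 = (4·(-5.28971) − (-5.14067))/3 = (-16.01817)/3 = -5.339390.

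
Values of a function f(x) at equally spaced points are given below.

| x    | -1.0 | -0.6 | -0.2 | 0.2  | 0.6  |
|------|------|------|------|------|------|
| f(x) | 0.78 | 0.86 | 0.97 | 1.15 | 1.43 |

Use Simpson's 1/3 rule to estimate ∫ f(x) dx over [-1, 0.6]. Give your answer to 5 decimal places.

1.62533

h = 0.4, n = 4.
(h/3)·[y₀ + 4y₁ + 2y₂ + 4y₃ + y₄] = 0.133333·(12.19) = 1.62533.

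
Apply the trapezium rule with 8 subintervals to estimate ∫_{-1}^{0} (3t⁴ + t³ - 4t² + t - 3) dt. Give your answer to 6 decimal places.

h = (0 − (-1))/8 = 0.125.
Nodes t₀,…,t₈ = -1, -0.875, -0.75, -0.625, -0.5, -0.375, -0.25, -0.125, 0.
f(t) = 3t⁴ + t³ - 4t² + t - 3: f₀=-6, f₁=-5.848876953125, f₂=-5.47265625, f₃=-4.973876953125, f₄=-4.4375, f₅=-3.930908203125, f₆=-3.50390625, f₇=-3.188720703125, f₈=-3.
(h/2)·[f₀ + 2f₁ + 2f₂ + 2f₃ + 2f₄ + 2f₅ + 2f₆ + 2f₇ + f₈] = 0.0625·(-71.712890625) = -4.482056.

-4.482056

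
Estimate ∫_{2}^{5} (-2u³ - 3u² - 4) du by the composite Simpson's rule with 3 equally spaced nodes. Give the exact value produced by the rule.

-433.5

h = (5 − 2)/2 = 1.5.
Nodes u₀,…,u₂ = 2, 3.5, 5.
f(u) = -2u³ - 3u² - 4: f₀=-32, f₁=-126.5, f₂=-329.
(h/3)·[f₀ + 4f₁ + f₂] = 0.5·(-867) = -433.5.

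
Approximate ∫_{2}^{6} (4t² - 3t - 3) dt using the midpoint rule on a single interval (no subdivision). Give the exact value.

M = (b−a)·f(4) = 4·(49) = 196.

196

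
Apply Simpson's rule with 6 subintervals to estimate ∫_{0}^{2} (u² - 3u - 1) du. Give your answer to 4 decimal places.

h = (2 − 0)/6 = 0.333333.
Nodes u₀,…,u₆ = 0, 0.333333, 0.666667, 1, 1.333333, 1.666667, 2.
f(u) = u² - 3u - 1: f₀=-1, f₁=-1.888889, f₂=-2.555556, f₃=-3, f₄=-3.222222, f₅=-3.222222, f₆=-3.
(h/3)·[f₀ + 4f₁ + 2f₂ + 4f₃ + 2f₄ + 4f₅ + f₆] = 0.111111·(-48) = -5.3333.

-5.3333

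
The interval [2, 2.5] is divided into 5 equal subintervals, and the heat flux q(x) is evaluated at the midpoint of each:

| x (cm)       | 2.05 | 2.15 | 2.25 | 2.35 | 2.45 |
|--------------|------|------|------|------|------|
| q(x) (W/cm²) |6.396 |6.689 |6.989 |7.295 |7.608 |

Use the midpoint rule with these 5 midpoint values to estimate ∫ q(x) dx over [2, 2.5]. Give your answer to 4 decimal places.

h = 0.1, n = 5.
h·[y(m₁) + y(m₂) + y(m₃) + y(m₄) + y(m₅)] = 0.1·(34.977) = 3.4977.

3.4977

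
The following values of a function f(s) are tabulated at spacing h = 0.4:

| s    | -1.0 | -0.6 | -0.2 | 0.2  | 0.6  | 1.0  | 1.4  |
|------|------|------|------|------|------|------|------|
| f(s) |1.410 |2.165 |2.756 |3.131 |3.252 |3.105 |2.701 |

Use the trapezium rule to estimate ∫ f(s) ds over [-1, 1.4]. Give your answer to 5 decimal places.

6.58580

h = 0.4, n = 6.
(h/2)·[y₀ + 2y₁ + 2y₂ + 2y₃ + 2y₄ + 2y₅ + y₆] = 0.2·(32.929) = 6.58580.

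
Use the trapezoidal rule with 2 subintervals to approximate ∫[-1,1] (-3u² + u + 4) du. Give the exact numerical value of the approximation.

5

h = (1 − (-1))/2 = 1.
Nodes u₀,…,u₂ = -1, 0, 1.
f(u) = -3u² + u + 4: f₀=0, f₁=4, f₂=2.
(h/2)·[f₀ + 2f₁ + f₂] = 0.5·(10) = 5.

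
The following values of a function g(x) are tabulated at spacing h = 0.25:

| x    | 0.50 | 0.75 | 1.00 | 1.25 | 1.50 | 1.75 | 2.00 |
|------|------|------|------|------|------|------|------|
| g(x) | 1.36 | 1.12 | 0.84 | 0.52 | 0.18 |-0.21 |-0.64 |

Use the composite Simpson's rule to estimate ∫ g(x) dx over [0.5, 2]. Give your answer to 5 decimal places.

0.70667

h = 0.25, n = 6.
(h/3)·[y₀ + 4y₁ + 2y₂ + 4y₃ + 2y₄ + 4y₅ + y₆] = 0.083333·(8.48) = 0.70667.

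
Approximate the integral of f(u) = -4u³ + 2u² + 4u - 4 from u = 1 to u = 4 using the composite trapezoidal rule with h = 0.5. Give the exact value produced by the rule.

h = (4 − 1)/6 = 0.5.
Nodes u₀,…,u₆ = 1, 1.5, 2, 2.5, 3, 3.5, 4.
f(u) = -4u³ + 2u² + 4u - 4: f₀=-2, f₁=-7, f₂=-20, f₃=-44, f₄=-82, f₅=-137, f₆=-212.
(h/2)·[f₀ + 2f₁ + 2f₂ + 2f₃ + 2f₄ + 2f₅ + f₆] = 0.25·(-794) = -198.5.

-198.5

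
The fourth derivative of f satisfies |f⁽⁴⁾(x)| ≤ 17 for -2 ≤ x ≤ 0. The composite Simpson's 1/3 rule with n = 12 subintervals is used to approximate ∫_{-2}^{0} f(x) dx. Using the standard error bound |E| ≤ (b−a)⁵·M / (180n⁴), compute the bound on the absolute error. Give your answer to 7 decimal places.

|E| ≤ (2)⁵·17 / (180·12⁴) = 544/3732480 = 0.0001457.

0.0001457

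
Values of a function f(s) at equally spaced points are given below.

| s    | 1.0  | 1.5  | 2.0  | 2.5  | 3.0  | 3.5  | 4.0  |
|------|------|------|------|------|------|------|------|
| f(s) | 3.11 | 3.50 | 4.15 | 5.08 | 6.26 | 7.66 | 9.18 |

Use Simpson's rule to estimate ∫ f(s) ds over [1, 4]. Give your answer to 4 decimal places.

16.3450

h = 0.5, n = 6.
(h/3)·[y₀ + 4y₁ + 2y₂ + 4y₃ + 2y₄ + 4y₅ + y₆] = 0.166667·(98.07) = 16.3450.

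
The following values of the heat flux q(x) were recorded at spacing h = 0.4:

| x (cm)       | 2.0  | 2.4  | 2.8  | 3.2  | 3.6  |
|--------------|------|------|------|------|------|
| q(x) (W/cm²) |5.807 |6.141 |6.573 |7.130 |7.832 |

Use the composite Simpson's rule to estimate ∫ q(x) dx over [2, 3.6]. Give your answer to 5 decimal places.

h = 0.4, n = 4.
(h/3)·[y₀ + 4y₁ + 2y₂ + 4y₃ + y₄] = 0.133333·(79.869) = 10.64920.

10.64920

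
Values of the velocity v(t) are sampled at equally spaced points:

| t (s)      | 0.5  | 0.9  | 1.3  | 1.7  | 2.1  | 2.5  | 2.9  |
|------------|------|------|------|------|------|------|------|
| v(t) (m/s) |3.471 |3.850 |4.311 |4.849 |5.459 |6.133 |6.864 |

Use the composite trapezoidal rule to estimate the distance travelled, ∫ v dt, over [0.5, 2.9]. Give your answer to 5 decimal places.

11.90780

h = 0.4, n = 6.
(h/2)·[y₀ + 2y₁ + 2y₂ + 2y₃ + 2y₄ + 2y₅ + y₆] = 0.2·(59.539) = 11.90780.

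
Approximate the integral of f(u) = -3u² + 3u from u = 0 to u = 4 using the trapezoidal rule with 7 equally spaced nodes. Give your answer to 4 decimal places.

-40.8889

h = (4 − 0)/6 = 0.666667.
Nodes u₀,…,u₆ = 0, 0.666667, 1.333333, 2, 2.666667, 3.333333, 4.
f(u) = -3u² + 3u: f₀=0, f₁=0.666667, f₂=-1.333333, f₃=-6, f₄=-13.333333, f₅=-23.333333, f₆=-36.
(h/2)·[f₀ + 2f₁ + 2f₂ + 2f₃ + 2f₄ + 2f₅ + f₆] = 0.333333·(-122.666667) = -40.8889.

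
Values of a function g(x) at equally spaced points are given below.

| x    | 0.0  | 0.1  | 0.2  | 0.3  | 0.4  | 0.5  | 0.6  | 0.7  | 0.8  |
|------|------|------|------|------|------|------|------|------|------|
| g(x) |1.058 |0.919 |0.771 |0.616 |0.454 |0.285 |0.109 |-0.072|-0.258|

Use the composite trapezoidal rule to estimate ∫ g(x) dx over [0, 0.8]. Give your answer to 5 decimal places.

h = 0.1, n = 8.
(h/2)·[y₀ + 2y₁ + 2y₂ + 2y₃ + 2y₄ + 2y₅ + 2y₆ + 2y₇ + y₈] = 0.05·(6.964) = 0.34820.

0.34820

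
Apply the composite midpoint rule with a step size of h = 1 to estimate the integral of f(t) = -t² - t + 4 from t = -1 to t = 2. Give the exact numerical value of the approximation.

7.75

h = (2 − (-1))/3 = 1.
Midpoints m₁,…,m₃ = -0.5, 0.5, 1.5.
f(m₁)=4.25, f(m₂)=3.25, f(m₃)=0.25.
h·[f(m₁) + f(m₂) + f(m₃)] = 1·(7.75) = 7.75.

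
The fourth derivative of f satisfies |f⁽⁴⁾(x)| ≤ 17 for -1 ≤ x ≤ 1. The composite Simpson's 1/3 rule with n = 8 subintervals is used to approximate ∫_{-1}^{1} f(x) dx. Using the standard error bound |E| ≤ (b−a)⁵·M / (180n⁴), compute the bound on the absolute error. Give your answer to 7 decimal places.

0.0007378

|E| ≤ (2)⁵·17 / (180·8⁴) = 544/737280 = 0.0007378.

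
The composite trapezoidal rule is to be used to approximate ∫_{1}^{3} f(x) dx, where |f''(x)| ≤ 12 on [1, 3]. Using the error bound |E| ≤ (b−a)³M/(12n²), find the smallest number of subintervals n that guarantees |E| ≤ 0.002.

Need 96/(12n²) ≤ 0.002.
n² ≥ 96/(12·0.002) = 4000 ⇒ n ≥ 63.2456, so the smallest n is 64.

64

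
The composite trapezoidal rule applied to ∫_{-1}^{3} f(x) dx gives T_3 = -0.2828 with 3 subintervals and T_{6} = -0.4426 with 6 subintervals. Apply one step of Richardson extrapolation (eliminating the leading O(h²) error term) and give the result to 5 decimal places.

R = (4·T_{6} − T_3) / 3 = (4·(-0.4426) − (-0.2828))/3 = (-1.4876)/3 = -0.49587.

-0.49587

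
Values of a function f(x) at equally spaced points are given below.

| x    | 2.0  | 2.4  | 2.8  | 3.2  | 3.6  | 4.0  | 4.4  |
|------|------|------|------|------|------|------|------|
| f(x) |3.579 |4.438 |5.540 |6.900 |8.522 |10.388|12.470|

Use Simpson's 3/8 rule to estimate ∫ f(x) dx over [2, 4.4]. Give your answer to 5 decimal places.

17.47695

h = 0.4, n = 6.
(3h/8)·[y₀ + 3y₁ + 3y₂ + 2y₃ + 3y₄ + 3y₅ + y₆] = 0.15·(116.513) = 17.47695.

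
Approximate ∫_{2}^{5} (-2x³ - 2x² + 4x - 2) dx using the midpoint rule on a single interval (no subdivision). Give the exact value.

-294.75

M = (b−a)·f(3.5) = 3·(-98.25) = -294.75.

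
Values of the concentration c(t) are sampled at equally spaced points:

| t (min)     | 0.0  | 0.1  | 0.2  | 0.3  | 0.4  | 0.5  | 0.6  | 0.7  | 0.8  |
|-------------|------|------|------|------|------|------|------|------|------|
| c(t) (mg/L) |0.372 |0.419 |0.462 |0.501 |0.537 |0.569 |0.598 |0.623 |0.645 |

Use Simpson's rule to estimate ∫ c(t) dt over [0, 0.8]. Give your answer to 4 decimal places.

h = 0.1, n = 8.
(h/3)·[y₀ + 4y₁ + 2y₂ + 4y₃ + 2y₄ + 4y₅ + 2y₆ + 4y₇ + y₈] = 0.033333·(12.659) = 0.4220.

0.4220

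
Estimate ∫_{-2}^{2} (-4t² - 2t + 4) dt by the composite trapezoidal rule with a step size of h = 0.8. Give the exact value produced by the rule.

h = (2 − (-2))/5 = 0.8.
Nodes t₀,…,t₅ = -2, -1.2, -0.4, 0.4, 1.2, 2.
f(t) = -4t² - 2t + 4: f₀=-8, f₁=0.64, f₂=4.16, f₃=2.56, f₄=-4.16, f₅=-16.
(h/2)·[f₀ + 2f₁ + 2f₂ + 2f₃ + 2f₄ + f₅] = 0.4·(-17.6) = -7.04.

-7.04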